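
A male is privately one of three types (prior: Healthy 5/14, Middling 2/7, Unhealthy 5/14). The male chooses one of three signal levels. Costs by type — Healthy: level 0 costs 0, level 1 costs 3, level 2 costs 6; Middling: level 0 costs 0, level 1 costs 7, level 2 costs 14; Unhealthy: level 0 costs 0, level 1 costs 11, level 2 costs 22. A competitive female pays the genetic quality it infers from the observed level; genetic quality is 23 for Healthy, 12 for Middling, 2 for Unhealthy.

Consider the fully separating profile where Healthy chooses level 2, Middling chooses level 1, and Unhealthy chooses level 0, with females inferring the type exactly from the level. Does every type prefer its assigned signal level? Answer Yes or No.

Separating mating payoffs: level 2 → 23, level 1 → 12, level 0 → 2.
Healthy (assigned level 2): level 0: 2 − 0 = 2; level 1: 12 − 3 = 9; level 2: 23 − 6 = 17. Healthy stays.
Middling (assigned level 1): level 0: 2 − 0 = 2; level 1: 12 − 7 = 5; level 2: 23 − 14 = 9. Middling prefers level 2.
Unhealthy (assigned level 0): level 0: 2 − 0 = 2; level 1: 12 − 11 = 1; level 2: 23 − 22 = 1. Unhealthy stays.
At least one type deviates; the separating profile fails.

No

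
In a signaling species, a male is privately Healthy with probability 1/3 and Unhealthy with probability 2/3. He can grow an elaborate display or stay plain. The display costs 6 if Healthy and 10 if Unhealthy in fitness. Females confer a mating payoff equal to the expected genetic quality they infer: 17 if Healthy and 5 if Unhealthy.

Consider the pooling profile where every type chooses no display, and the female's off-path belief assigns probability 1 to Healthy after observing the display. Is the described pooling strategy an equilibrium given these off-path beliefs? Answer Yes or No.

On path, the female holds the prior and pays 1/3·17 + 2/3·5 = 9. Off path (the display), believing Healthy, it pays 17.
Healthy: no display nets 9; the display nets 17 − 6 = 11. Healthy would deviate.
Unhealthy: no display nets 9; the display nets 17 − 10 = 7. Unhealthy stays.
A type deviates, so pooling fails.

No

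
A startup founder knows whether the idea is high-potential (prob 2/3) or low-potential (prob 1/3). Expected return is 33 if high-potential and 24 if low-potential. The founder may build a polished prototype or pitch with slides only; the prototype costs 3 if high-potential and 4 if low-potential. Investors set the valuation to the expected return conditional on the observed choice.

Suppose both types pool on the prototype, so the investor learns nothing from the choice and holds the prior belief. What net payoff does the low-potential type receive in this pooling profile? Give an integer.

Pooled valuation = 2/3·33 + 1/3·24 = 30.
low-potential pays cost 4 for the prototype, so net payoff = 30 − 4 = 26.

26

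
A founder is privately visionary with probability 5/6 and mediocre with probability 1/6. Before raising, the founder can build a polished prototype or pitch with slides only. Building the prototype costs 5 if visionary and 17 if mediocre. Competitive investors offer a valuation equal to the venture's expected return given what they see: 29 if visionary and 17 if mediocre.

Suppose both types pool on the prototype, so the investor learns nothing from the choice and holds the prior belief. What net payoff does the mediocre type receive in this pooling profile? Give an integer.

10

Pooled valuation = 5/6·29 + 1/6·17 = 27.
mediocre pays cost 17 for the prototype, so net payoff = 27 − 17 = 10.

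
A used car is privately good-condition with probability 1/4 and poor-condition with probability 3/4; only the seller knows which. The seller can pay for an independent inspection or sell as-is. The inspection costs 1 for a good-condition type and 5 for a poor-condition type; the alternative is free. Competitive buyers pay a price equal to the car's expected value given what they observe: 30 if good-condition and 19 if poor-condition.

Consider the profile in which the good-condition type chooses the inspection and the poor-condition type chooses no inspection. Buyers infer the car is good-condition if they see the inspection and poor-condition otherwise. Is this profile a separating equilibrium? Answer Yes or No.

No

Under these beliefs, the inspection earns price 30 and no inspection earns price 19.
good-condition: the inspection nets 30 − 1 = 29; no inspection nets 19. good-condition prefers the inspection.
poor-condition: the inspection nets 30 − 5 = 25; no inspection nets 19. poor-condition would deviate to the inspection.
poor-condition has a profitable deviation, so the profile is not an equilibrium.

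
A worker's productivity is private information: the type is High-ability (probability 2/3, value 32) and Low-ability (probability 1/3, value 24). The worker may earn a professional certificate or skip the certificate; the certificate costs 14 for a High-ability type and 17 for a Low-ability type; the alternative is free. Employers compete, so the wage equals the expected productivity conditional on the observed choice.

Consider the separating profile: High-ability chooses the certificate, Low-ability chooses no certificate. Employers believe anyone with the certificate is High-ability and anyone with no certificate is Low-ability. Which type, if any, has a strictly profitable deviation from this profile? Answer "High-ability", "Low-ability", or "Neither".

The certificate pays 32; no certificate pays 24.
High-ability: assigned the certificate, nets 32 − 14 = 18; deviating to no certificate nets 24.
Low-ability: assigned no certificate, nets 24; deviating to the certificate nets 32 − 17 = 15.
The High-ability type gains 6 by deviating.

High-ability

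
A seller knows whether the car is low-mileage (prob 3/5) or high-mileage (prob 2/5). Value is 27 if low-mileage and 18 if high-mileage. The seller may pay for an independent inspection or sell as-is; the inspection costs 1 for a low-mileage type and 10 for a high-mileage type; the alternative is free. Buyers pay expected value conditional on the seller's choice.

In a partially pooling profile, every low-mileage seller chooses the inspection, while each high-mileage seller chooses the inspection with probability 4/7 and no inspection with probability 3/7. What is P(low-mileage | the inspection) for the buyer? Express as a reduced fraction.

21/29

P(the inspection) = (3/5)·1 + (2/5)·(4/7) = 29/35.
By Bayes' rule, P(low-mileage | the inspection) = (3/5) / (29/35) = 21/29.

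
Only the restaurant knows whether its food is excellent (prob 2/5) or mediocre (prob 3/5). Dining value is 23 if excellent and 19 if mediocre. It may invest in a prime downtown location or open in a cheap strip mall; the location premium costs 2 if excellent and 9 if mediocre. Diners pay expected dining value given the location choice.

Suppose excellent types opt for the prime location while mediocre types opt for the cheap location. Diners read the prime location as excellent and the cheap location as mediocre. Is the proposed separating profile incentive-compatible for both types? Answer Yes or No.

Under these beliefs, the prime location earns price premium 23 and the cheap location earns price premium 19.
excellent: the prime location nets 23 − 2 = 21; the cheap location nets 19. excellent prefers the prime location.
mediocre: the prime location nets 23 − 9 = 14; the cheap location nets 19. mediocre prefers the cheap location.
Neither type deviates, so the separating profile is an equilibrium.

Yes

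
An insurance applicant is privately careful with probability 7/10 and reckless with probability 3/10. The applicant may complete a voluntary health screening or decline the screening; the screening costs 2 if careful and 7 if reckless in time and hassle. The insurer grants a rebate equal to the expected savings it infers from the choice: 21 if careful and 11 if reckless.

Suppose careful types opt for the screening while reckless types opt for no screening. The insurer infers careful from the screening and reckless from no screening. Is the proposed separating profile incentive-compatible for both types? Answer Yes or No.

No

Under these beliefs, the screening earns rebate 21 and no screening earns rebate 11.
careful: the screening nets 21 − 2 = 19; no screening nets 11. careful prefers the screening.
reckless: the screening nets 21 − 7 = 14; no screening nets 11. reckless would deviate to the screening.
reckless has a profitable deviation, so the profile is not an equilibrium.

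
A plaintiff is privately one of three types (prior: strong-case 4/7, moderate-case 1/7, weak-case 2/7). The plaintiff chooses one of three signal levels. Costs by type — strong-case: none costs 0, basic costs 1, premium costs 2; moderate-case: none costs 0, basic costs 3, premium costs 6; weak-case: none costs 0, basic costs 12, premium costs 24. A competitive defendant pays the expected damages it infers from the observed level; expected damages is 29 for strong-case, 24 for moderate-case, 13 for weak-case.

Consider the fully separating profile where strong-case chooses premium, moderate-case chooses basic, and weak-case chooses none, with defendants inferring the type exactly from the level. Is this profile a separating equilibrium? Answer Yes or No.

Separating settlements: premium → 29, basic → 24, none → 13.
strong-case (assigned premium): none: 13 − 0 = 13; basic: 24 − 1 = 23; premium: 29 − 2 = 27. strong-case stays.
moderate-case (assigned basic): none: 13 − 0 = 13; basic: 24 − 3 = 21; premium: 29 − 6 = 23. moderate-case prefers premium.
weak-case (assigned none): none: 13 − 0 = 13; basic: 24 − 12 = 12; premium: 29 − 24 = 5. weak-case stays.
At least one type deviates; the separating profile fails.

No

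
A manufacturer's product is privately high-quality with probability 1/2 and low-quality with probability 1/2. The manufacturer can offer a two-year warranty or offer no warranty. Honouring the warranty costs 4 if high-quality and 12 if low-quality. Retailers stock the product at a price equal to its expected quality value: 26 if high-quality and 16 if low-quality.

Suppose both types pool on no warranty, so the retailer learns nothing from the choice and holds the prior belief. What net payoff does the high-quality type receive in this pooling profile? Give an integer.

Pooled price = 1/2·26 + 1/2·16 = 21.
high-quality pays no cost for no warranty, so net payoff = 21.

21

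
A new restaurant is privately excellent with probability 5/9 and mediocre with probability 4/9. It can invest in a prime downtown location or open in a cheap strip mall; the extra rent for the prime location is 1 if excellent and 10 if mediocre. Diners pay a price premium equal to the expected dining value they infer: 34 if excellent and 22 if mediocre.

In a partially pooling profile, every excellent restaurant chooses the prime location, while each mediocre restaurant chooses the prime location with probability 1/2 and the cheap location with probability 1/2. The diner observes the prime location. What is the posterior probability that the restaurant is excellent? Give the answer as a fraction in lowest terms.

P(the prime location) = (5/9)·1 + (4/9)·(1/2) = 7/9.
By Bayes' rule, P(excellent | the prime location) = (5/9) / (7/9) = 5/7.

5/7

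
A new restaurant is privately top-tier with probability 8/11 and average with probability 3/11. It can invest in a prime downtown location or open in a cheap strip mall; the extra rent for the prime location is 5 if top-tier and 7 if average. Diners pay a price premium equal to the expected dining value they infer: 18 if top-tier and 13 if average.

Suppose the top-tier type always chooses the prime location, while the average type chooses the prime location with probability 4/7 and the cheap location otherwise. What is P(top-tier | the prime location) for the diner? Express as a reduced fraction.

P(the prime location) = (8/11)·1 + (3/11)·(4/7) = 68/77.
By Bayes' rule, P(top-tier | the prime location) = (8/11) / (68/77) = 14/17.

14/17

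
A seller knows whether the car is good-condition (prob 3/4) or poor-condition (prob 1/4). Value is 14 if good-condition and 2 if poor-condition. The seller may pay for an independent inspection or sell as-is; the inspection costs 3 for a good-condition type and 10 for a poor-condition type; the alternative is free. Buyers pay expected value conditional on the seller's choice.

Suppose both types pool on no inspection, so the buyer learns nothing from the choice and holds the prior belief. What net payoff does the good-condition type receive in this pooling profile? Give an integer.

Pooled price = 3/4·14 + 1/4·2 = 11.
good-condition pays no cost for no inspection, so net payoff = 11.

11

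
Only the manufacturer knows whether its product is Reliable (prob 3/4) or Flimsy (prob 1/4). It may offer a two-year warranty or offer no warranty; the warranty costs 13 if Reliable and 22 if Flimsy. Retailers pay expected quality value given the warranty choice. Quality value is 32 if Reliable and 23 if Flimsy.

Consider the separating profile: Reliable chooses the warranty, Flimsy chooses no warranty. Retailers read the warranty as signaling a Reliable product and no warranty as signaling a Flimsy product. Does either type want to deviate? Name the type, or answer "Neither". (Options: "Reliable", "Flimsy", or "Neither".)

The warranty pays 32; no warranty pays 23.
Reliable: assigned the warranty, nets 32 − 13 = 19; deviating to no warranty nets 23.
Flimsy: assigned no warranty, nets 23; deviating to the warranty nets 32 − 22 = 10.
The Reliable type gains 4 by deviating.

Reliable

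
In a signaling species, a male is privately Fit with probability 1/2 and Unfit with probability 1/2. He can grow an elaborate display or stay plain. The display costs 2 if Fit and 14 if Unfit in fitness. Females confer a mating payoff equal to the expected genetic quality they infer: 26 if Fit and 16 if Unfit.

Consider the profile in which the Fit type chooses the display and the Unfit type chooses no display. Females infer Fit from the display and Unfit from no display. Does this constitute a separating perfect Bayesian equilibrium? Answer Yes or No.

Yes

Under these beliefs, the display earns mating payoff 26 and no display earns mating payoff 16.
Fit: the display nets 26 − 2 = 24; no display nets 16. Fit prefers the display.
Unfit: the display nets 26 − 14 = 12; no display nets 16. Unfit prefers no display.
Neither type deviates, so the separating profile is an equilibrium.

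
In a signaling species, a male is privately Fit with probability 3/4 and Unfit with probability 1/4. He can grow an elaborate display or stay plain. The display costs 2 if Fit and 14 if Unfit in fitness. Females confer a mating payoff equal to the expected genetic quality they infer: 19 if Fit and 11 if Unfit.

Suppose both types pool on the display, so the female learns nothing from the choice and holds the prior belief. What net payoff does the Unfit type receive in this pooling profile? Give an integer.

3

Pooled mating payoff = 3/4·19 + 1/4·11 = 17.
Unfit pays cost 14 for the display, so net payoff = 17 − 14 = 3.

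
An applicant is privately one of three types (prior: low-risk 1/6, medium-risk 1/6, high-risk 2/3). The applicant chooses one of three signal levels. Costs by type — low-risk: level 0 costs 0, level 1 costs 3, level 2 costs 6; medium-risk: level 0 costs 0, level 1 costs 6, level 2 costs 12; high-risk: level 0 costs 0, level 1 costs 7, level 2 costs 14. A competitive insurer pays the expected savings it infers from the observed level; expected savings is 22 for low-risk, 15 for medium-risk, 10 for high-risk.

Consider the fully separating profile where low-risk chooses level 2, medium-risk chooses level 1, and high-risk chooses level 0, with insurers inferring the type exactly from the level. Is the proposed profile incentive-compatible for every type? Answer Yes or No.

No

Separating rebates: level 2 → 22, level 1 → 15, level 0 → 10.
low-risk (assigned level 2): level 0: 10 − 0 = 10; level 1: 15 − 3 = 12; level 2: 22 − 6 = 16. low-risk stays.
medium-risk (assigned level 1): level 0: 10 − 0 = 10; level 1: 15 − 6 = 9; level 2: 22 − 12 = 10. medium-risk prefers level 0.
high-risk (assigned level 0): level 0: 10 − 0 = 10; level 1: 15 − 7 = 8; level 2: 22 − 14 = 8. high-risk stays.
At least one type deviates; the separating profile fails.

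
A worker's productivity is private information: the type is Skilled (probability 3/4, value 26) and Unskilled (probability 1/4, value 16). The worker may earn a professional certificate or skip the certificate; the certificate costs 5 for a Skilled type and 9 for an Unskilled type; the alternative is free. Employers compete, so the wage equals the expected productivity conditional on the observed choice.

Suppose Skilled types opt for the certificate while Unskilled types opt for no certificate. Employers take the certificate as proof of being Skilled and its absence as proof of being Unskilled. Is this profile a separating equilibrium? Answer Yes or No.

Under these beliefs, the certificate earns wage 26 and no certificate earns wage 16.
Skilled: the certificate nets 26 − 5 = 21; no certificate nets 16. Skilled prefers the certificate.
Unskilled: the certificate nets 26 − 9 = 17; no certificate nets 16. Unskilled would deviate to the certificate.
Unskilled has a profitable deviation, so the profile is not an equilibrium.

No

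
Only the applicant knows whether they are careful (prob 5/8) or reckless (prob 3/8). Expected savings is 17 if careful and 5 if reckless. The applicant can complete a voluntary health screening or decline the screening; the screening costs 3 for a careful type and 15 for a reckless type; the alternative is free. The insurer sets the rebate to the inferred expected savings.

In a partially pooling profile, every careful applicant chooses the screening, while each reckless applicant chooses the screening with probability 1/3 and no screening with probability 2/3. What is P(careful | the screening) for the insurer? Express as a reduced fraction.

P(the screening) = (5/8)·1 + (3/8)·(1/3) = 3/4.
By Bayes' rule, P(careful | the screening) = (5/8) / (3/4) = 5/6.

5/6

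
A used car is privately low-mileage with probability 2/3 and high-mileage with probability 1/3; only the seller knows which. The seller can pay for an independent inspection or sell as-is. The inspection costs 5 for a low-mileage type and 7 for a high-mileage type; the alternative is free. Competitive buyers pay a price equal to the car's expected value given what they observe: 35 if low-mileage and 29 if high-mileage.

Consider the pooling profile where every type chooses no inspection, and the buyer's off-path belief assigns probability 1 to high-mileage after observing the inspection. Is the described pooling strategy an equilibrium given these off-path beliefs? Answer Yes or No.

On path, the buyer holds the prior and pays 2/3·35 + 1/3·29 = 33. Off path (the inspection), believing high-mileage, it pays 29.
low-mileage: no inspection nets 33; the inspection nets 29 − 5 = 24. low-mileage stays.
high-mileage: no inspection nets 33; the inspection nets 29 − 7 = 22. high-mileage stays.
No type deviates, so pooling is sustained.

Yes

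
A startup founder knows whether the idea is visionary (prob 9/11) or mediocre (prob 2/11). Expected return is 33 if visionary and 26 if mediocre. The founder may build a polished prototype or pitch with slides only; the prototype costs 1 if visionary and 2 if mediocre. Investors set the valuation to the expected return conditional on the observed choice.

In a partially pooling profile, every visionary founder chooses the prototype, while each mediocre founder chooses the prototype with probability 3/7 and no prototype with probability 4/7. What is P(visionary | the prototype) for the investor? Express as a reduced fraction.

P(the prototype) = (9/11)·1 + (2/11)·(3/7) = 69/77.
By Bayes' rule, P(visionary | the prototype) = (9/11) / (69/77) = 21/23.

21/23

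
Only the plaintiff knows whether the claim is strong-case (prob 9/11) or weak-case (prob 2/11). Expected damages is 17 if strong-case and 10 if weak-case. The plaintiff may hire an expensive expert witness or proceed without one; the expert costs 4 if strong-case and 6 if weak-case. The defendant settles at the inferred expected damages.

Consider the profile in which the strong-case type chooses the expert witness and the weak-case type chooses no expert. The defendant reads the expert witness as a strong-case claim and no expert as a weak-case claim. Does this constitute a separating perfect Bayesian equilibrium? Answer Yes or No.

No

Under these beliefs, the expert witness earns settlement 17 and no expert earns settlement 10.
strong-case: the expert witness nets 17 − 4 = 13; no expert nets 10. strong-case prefers the expert witness.
weak-case: the expert witness nets 17 − 6 = 11; no expert nets 10. weak-case would deviate to the expert witness.
weak-case has a profitable deviation, so the profile is not an equilibrium.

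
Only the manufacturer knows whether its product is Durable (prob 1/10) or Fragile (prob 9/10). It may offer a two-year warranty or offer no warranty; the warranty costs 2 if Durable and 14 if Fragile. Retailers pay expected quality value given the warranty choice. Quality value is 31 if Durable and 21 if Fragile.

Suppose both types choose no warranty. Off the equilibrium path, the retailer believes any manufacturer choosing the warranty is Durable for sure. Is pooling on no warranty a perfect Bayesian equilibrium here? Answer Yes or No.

On path, the retailer holds the prior and pays 1/10·31 + 9/10·21 = 22. Off path (the warranty), believing Durable, it pays 31.
Durable: no warranty nets 22; the warranty nets 31 − 2 = 29. Durable would deviate.
Fragile: no warranty nets 22; the warranty nets 31 − 14 = 17. Fragile stays.
A type deviates, so pooling fails.

No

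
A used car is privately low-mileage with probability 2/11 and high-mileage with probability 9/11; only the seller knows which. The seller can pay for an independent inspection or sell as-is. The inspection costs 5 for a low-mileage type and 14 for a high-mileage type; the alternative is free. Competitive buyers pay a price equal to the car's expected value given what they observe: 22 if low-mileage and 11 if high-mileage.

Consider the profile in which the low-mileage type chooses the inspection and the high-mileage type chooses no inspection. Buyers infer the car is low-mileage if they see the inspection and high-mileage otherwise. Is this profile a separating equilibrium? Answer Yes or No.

Yes

Under these beliefs, the inspection earns price 22 and no inspection earns price 11.
low-mileage: the inspection nets 22 − 5 = 17; no inspection nets 11. low-mileage prefers the inspection.
high-mileage: the inspection nets 22 − 14 = 8; no inspection nets 11. high-mileage prefers no inspection.
Neither type deviates, so the separating profile is an equilibrium.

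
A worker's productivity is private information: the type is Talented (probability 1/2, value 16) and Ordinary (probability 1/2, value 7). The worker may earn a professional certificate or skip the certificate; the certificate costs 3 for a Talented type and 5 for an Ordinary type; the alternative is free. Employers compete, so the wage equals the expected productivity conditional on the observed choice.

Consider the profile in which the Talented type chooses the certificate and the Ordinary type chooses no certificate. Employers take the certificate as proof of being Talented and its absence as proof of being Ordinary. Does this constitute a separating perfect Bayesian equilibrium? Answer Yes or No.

No

Under these beliefs, the certificate earns wage 16 and no certificate earns wage 7.
Talented: the certificate nets 16 − 3 = 13; no certificate nets 7. Talented prefers the certificate.
Ordinary: the certificate nets 16 − 5 = 11; no certificate nets 7. Ordinary would deviate to the certificate.
Ordinary has a profitable deviation, so the profile is not an equilibrium.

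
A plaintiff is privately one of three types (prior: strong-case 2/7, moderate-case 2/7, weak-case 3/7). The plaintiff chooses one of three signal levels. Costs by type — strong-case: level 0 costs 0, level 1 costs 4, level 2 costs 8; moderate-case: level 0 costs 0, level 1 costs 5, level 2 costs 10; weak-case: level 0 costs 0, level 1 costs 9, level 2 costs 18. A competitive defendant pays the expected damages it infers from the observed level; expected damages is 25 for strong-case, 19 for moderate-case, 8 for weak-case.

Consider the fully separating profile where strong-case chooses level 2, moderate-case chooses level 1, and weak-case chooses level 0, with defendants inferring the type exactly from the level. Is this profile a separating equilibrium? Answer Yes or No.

Separating settlements: level 2 → 25, level 1 → 19, level 0 → 8.
strong-case (assigned level 2): level 0: 8 − 0 = 8; level 1: 19 − 4 = 15; level 2: 25 − 8 = 17. strong-case stays.
moderate-case (assigned level 1): level 0: 8 − 0 = 8; level 1: 19 − 5 = 14; level 2: 25 − 10 = 15. moderate-case prefers level 2.
weak-case (assigned level 0): level 0: 8 − 0 = 8; level 1: 19 − 9 = 10; level 2: 25 − 18 = 7. weak-case prefers level 1.
At least one type deviates; the separating profile fails.

No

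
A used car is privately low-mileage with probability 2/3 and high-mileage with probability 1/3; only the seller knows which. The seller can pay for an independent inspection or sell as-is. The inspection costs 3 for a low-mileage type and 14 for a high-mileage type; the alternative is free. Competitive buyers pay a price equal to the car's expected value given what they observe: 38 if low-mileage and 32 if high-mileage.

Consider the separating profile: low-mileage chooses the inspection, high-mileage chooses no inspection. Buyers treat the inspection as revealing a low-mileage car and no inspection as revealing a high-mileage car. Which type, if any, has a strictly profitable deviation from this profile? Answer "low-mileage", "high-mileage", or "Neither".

The inspection pays 38; no inspection pays 32.
low-mileage: assigned the inspection, nets 38 − 3 = 35; deviating to no inspection nets 32.
high-mileage: assigned no inspection, nets 32; deviating to the inspection nets 38 − 14 = 24.
Both types strictly prefer their assigned action; no profitable deviation.

Neither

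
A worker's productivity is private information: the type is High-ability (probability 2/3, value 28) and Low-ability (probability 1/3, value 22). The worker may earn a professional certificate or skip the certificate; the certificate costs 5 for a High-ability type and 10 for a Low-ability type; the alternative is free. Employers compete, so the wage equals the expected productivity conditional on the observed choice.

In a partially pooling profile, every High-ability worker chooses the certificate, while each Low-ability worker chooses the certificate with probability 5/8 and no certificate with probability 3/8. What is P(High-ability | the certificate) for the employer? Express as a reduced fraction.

P(the certificate) = (2/3)·1 + (1/3)·(5/8) = 7/8.
By Bayes' rule, P(High-ability | the certificate) = (2/3) / (7/8) = 16/21.

16/21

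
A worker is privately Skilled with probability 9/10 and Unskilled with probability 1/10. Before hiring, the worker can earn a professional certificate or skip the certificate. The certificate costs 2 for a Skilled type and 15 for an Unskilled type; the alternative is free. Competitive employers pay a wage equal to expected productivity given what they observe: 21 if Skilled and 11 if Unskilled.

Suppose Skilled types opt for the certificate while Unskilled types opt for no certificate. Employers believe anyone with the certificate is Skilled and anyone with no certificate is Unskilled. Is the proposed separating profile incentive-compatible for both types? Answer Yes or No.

Under these beliefs, the certificate earns wage 21 and no certificate earns wage 11.
Skilled: the certificate nets 21 − 2 = 19; no certificate nets 11. Skilled prefers the certificate.
Unskilled: the certificate nets 21 − 15 = 6; no certificate nets 11. Unskilled prefers no certificate.
Neither type deviates, so the separating profile is an equilibrium.

Yes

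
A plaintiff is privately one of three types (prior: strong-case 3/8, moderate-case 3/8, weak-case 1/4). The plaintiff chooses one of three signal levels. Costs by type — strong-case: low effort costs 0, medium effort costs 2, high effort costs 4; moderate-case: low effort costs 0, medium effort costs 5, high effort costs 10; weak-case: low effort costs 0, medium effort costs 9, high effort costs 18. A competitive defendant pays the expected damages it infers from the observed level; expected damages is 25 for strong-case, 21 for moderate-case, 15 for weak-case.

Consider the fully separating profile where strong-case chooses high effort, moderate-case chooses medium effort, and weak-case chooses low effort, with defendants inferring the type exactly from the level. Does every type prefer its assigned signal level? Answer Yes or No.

Yes

Separating settlements: high effort → 25, medium effort → 21, low effort → 15.
strong-case (assigned high effort): low effort: 15 − 0 = 15; medium effort: 21 − 2 = 19; high effort: 25 − 4 = 21. strong-case stays.
moderate-case (assigned medium effort): low effort: 15 − 0 = 15; medium effort: 21 − 5 = 16; high effort: 25 − 10 = 15. moderate-case stays.
weak-case (assigned low effort): low effort: 15 − 0 = 15; medium effort: 21 − 9 = 12; high effort: 25 − 18 = 7. weak-case stays.
Every type prefers its assigned level; separation holds.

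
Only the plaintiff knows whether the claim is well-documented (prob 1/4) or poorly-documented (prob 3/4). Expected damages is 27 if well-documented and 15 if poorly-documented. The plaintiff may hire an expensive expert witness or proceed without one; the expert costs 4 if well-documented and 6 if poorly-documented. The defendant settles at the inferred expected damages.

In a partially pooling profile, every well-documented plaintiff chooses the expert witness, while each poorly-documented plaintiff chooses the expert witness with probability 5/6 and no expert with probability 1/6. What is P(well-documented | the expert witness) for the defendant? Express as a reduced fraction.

P(the expert witness) = (1/4)·1 + (3/4)·(5/6) = 7/8.
By Bayes' rule, P(well-documented | the expert witness) = (1/4) / (7/8) = 2/7.

2/7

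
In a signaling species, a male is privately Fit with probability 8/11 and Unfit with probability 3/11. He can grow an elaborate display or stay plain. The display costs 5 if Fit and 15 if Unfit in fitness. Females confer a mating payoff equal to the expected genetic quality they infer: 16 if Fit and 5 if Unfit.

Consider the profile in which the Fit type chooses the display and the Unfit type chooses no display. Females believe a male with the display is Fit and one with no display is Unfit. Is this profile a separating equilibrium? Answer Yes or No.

Yes

Under these beliefs, the display earns mating payoff 16 and no display earns mating payoff 5.
Fit: the display nets 16 − 5 = 11; no display nets 5. Fit prefers the display.
Unfit: the display nets 16 − 15 = 1; no display nets 5. Unfit prefers no display.
Neither type deviates, so the separating profile is an equilibrium.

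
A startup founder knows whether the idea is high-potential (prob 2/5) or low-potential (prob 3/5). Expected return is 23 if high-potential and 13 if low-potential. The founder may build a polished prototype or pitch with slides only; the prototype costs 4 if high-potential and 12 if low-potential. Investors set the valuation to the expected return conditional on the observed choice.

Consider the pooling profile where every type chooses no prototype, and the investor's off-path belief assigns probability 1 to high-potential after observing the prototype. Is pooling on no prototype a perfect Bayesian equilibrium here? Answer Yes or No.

No

On path, the investor holds the prior and pays 2/5·23 + 3/5·13 = 17. Off path (the prototype), believing high-potential, it pays 23.
high-potential: no prototype nets 17; the prototype nets 23 − 4 = 19. high-potential would deviate.
low-potential: no prototype nets 17; the prototype nets 23 − 12 = 11. low-potential stays.
A type deviates, so pooling fails.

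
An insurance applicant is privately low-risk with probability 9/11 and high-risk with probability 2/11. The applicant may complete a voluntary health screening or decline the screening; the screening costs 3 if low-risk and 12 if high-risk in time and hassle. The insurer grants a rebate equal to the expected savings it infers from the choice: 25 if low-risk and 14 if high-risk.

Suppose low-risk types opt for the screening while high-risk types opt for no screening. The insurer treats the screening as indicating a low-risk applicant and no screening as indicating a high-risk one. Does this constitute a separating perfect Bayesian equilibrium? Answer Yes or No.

Yes

Under these beliefs, the screening earns rebate 25 and no screening earns rebate 14.
low-risk: the screening nets 25 − 3 = 22; no screening nets 14. low-risk prefers the screening.
high-risk: the screening nets 25 − 12 = 13; no screening nets 14. high-risk prefers no screening.
Neither type deviates, so the separating profile is an equilibrium.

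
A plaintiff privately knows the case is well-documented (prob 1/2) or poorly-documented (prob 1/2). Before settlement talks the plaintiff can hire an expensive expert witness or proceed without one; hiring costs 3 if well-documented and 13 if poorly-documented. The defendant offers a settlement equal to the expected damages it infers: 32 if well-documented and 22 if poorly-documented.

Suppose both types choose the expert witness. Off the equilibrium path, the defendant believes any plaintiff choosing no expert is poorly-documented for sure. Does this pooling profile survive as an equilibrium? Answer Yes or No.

On path, the defendant holds the prior and pays 1/2·32 + 1/2·22 = 27. Off path (no expert), believing poorly-documented, it pays 22.
well-documented: the expert witness nets 27 − 3 = 24; no expert nets 22. well-documented stays.
poorly-documented: the expert witness nets 27 − 13 = 14; no expert nets 22. poorly-documented would deviate.
A type deviates, so pooling fails.

No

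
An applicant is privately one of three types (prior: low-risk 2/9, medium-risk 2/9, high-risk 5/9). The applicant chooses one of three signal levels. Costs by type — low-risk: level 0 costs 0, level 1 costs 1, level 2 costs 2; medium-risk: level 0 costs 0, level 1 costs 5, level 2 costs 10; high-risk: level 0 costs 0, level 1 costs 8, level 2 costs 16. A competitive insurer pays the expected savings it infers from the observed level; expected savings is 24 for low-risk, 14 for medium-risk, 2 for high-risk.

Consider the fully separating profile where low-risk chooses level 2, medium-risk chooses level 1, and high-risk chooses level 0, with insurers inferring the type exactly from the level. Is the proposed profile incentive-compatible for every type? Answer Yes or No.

Separating rebates: level 2 → 24, level 1 → 14, level 0 → 2.
low-risk (assigned level 2): level 0: 2 − 0 = 2; level 1: 14 − 1 = 13; level 2: 24 − 2 = 22. low-risk stays.
medium-risk (assigned level 1): level 0: 2 − 0 = 2; level 1: 14 − 5 = 9; level 2: 24 − 10 = 14. medium-risk prefers level 2.
high-risk (assigned level 0): level 0: 2 − 0 = 2; level 1: 14 − 8 = 6; level 2: 24 − 16 = 8. high-risk prefers level 2.
At least one type deviates; the separating profile fails.

No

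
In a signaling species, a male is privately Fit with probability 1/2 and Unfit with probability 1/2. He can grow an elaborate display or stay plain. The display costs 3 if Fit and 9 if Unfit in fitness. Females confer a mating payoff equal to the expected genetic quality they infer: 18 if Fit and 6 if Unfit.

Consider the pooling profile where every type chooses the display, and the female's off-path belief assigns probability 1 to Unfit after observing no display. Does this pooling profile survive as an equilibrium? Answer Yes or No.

No

On path, the female holds the prior and pays 1/2·18 + 1/2·6 = 12. Off path (no display), believing Unfit, it pays 6.
Fit: the display nets 12 − 3 = 9; no display nets 6. Fit stays.
Unfit: the display nets 12 − 9 = 3; no display nets 6. Unfit would deviate.
A type deviates, so pooling fails.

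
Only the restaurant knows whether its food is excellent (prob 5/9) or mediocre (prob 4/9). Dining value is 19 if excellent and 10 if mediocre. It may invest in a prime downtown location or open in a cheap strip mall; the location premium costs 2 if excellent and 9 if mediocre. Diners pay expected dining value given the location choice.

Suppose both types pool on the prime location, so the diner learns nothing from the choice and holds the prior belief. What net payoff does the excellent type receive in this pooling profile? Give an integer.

Pooled price premium = 5/9·19 + 4/9·10 = 15.
excellent pays cost 2 for the prime location, so net payoff = 15 − 2 = 13.

13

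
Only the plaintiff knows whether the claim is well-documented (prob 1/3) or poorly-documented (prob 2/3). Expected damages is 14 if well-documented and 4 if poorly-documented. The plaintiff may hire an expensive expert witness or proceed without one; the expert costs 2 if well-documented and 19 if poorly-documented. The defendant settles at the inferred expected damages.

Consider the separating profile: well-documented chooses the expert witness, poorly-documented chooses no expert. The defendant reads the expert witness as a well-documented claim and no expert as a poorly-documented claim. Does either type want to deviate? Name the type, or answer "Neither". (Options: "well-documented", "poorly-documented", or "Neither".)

The expert witness pays 14; no expert pays 4.
well-documented: assigned the expert witness, nets 14 − 2 = 12; deviating to no expert nets 4.
poorly-documented: assigned no expert, nets 4; deviating to the expert witness nets 14 − 19 = -5.
Both types strictly prefer their assigned action; no profitable deviation.

Neither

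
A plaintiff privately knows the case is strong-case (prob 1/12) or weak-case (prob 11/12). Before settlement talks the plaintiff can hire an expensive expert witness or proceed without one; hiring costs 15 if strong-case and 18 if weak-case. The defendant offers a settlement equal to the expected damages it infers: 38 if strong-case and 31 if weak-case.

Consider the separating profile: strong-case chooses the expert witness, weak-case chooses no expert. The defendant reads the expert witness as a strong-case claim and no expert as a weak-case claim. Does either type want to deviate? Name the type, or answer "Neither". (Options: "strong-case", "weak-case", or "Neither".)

The expert witness pays 38; no expert pays 31.
strong-case: assigned the expert witness, nets 38 − 15 = 23; deviating to no expert nets 31.
weak-case: assigned no expert, nets 31; deviating to the expert witness nets 38 − 18 = 20.
The strong-case type gains 8 by deviating.

strong-case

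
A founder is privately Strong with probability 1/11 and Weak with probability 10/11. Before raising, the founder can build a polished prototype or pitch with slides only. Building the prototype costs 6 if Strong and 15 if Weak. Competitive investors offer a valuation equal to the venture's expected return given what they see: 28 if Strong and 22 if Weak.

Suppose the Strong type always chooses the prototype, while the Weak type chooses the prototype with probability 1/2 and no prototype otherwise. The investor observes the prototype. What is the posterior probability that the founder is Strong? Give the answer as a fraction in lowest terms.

1/6

P(the prototype) = (1/11)·1 + (10/11)·(1/2) = 6/11.
By Bayes' rule, P(Strong | the prototype) = (1/11) / (6/11) = 1/6.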